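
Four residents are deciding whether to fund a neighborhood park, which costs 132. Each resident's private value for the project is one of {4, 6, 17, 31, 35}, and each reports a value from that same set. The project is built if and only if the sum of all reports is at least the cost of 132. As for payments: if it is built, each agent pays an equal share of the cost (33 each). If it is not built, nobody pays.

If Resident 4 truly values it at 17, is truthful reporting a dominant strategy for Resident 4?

Yes

Check each profile of the others' reports and compare truth against every alternative report.
Others report (4, 4, 4): truth gives 0, best alternative gives 0.
Others report (4, 4, 6): truth gives 0, best alternative gives 0.
Others report (4, 4, 17): truth gives 0, best alternative gives 0.
Others report (4, 4, 31): truth gives 0, best alternative gives 0.
Others report (4, 4, 35): truth gives 0, best alternative gives 0.
Others report (4, 6, 4): truth gives 0, best alternative gives 0.
(Remaining 119 profiles checked similarly; truth is weakly best in each.)
In every case the truthful report is at least as good as any alternative, so it is a dominant strategy.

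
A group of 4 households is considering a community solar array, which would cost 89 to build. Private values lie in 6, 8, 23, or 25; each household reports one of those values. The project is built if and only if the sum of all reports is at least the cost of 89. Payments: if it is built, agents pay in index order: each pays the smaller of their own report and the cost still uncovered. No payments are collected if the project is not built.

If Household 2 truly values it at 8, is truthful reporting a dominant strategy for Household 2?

Yes

Check each profile of the others' reports and compare truth against every alternative report.
Others report (6, 6, 6): truth gives 0, best alternative gives 0.
Others report (6, 6, 8): truth gives 0, best alternative gives 0.
Others report (6, 6, 23): truth gives 0, best alternative gives 0.
Others report (6, 6, 25): truth gives 0, best alternative gives 0.
Others report (6, 8, 6): truth gives 0, best alternative gives 0.
Others report (6, 8, 8): truth gives 0, best alternative gives 0.
(Remaining 58 profiles checked similarly; truth is weakly best in each.)
In every case the truthful report is at least as good as any alternative, so it is a dominant strategy.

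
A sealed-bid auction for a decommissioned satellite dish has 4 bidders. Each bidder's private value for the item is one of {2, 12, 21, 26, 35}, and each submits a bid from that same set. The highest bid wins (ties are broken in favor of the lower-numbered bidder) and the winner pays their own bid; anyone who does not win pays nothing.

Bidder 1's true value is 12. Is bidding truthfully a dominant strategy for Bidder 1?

Consider the case where Bidder 2 bids 2, Bidder 3 bids 2 and Bidder 4 bids 2.
Truthful bid 12: wins, pays 12, utility 12 - 12 = 0.
Bid 2 instead: wins, pays 2, utility 12 - 2 = 10.
Since 10 > 0, bidding 2 is strictly better here, so truthful bidding is not dominant.

No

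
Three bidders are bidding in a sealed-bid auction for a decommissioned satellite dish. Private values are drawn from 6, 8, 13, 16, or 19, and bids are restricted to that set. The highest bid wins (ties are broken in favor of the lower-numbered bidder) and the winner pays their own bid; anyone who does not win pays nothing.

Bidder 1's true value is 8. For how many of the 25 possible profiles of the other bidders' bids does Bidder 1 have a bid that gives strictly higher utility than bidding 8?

Others bid (6, 6): truth gives 0; bid 6 gives 2 > 0. Violating.
Others bid (6, 8): truth gives 0; no alternative beats it.
Others bid (6, 13): truth gives 0; no alternative beats it.
(Checking all 25 profiles: 1 has a profitable deviation, 24 do not.)

1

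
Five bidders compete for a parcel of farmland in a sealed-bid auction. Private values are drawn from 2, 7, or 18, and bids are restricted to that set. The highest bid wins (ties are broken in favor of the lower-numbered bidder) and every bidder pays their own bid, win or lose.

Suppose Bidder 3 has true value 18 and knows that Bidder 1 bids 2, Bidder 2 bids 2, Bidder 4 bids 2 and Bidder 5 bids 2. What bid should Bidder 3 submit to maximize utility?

7

Bid 2: loses but pays 2, utility -2.
Bid 7: wins, pays 7, utility 18 - 7 = 11.
Bid 18: wins, pays 18, utility 18 - 18 = 0.
The best choice is 7 with utility 11.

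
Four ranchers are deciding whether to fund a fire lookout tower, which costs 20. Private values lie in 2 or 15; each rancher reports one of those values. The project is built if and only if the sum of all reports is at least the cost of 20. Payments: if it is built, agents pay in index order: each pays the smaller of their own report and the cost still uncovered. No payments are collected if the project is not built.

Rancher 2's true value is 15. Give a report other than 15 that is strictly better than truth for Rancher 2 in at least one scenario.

Suppose Rancher 1 reports 2, Rancher 3 reports 2 and Rancher 4 reports 15.
Report 15: project built, pays 15, utility 15 - 15 = 0.
Report 2: project built, pays 2, utility 15 - 2 = 13.
So reporting 2 beats truth here (13 > 0).

2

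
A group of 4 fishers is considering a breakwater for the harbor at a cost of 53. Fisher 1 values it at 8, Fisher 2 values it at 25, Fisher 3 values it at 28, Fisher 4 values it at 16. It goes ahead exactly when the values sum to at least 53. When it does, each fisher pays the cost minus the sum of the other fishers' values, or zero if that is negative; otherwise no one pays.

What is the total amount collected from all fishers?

5

Total value 77 ≥ cost 53, so it is built.
Fisher 1: others sum to 69; max(0, 53 - 69) = 0.
Fisher 2: others sum to 52; max(0, 53 - 52) = 1.
Fisher 3: others sum to 49; max(0, 53 - 49) = 4.
Fisher 4: others sum to 61; max(0, 53 - 61) = 0.
Total collected = 0 + 1 + 4 + 0 = 5.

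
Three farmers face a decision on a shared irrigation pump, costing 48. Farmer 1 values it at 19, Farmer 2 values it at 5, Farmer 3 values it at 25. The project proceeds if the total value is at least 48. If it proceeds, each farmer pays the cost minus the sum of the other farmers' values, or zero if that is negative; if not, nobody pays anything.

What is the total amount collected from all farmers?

Total value 49 ≥ cost 48, so it is built.
Farmer 1: others sum to 30; max(0, 48 - 30) = 18.
Farmer 2: others sum to 44; max(0, 48 - 44) = 4.
Farmer 3: others sum to 24; max(0, 48 - 24) = 24.
Total collected = 18 + 4 + 24 = 46.

46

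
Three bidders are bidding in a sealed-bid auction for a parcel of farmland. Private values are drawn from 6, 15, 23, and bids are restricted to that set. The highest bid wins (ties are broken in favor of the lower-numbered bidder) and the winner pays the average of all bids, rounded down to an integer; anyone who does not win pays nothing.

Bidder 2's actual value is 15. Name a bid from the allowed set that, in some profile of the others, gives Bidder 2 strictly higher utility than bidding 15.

23

Suppose Bidder 1 bids 15 and Bidder 3 bids 6.
Bid 15: loses, pays 0, utility 0.
Bid 23: wins, pays 14, utility 15 - 14 = 1.
So bidding 23 beats truth here (1 > 0).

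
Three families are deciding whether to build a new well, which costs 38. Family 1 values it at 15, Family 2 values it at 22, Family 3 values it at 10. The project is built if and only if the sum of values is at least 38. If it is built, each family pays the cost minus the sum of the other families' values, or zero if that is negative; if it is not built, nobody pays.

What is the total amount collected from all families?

Total value 47 ≥ cost 38, so it is built.
Family 1: others sum to 32; max(0, 38 - 32) = 6.
Family 2: others sum to 25; max(0, 38 - 25) = 13.
Family 3: others sum to 37; max(0, 38 - 37) = 1.
Total collected = 6 + 13 + 1 = 20.

20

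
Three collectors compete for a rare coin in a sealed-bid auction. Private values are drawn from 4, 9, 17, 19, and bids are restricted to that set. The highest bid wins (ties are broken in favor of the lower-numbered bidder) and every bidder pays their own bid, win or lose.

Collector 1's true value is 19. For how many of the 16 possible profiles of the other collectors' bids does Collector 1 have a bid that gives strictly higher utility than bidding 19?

Others bid (4, 4): truth gives 0; bid 4 gives 15 > 0. Violating.
Others bid (4, 9): truth gives 0; bid 9 gives 10 > 0. Violating.
Others bid (4, 17): truth gives 0; bid 17 gives 2 > 0. Violating.
Others bid (9, 4): truth gives 0; bid 9 gives 10 > 0. Violating.
Others bid (4, 19): truth gives 0; no alternative beats it.
Others bid (9, 19): truth gives 0; no alternative beats it.
(Checking all 16 profiles: 9 have a profitable deviation, 7 do not.)

9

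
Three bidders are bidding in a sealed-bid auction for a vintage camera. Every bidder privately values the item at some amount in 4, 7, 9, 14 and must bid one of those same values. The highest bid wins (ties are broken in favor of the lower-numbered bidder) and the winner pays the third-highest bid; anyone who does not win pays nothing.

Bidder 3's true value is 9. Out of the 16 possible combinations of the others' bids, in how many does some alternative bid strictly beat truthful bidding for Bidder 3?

Others bid (4, 9): truth gives 0; bid 14 gives 5 > 0. Violating.
Others bid (7, 9): truth gives 0; bid 14 gives 2 > 0. Violating.
Others bid (9, 4): truth gives 0; bid 14 gives 5 > 0. Violating.
Others bid (9, 7): truth gives 0; bid 14 gives 2 > 0. Violating.
Others bid (4, 4): truth gives 5; no alternative beats it.
Others bid (4, 7): truth gives 5; no alternative beats it.
(Checking all 16 profiles: 4 have a profitable deviation, 12 do not.)

4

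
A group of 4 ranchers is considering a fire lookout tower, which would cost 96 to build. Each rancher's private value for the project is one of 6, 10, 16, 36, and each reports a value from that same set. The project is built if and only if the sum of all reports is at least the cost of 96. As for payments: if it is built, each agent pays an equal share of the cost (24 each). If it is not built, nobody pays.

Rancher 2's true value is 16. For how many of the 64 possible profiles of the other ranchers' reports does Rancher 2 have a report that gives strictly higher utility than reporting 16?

6

Others report (10, 36, 36): truth gives -8; report 6 gives 0 > -8. Violating.
Others report (16, 36, 36): truth gives -8; report 6 gives 0 > -8. Violating.
Others report (36, 10, 36): truth gives -8; report 6 gives 0 > -8. Violating.
Others report (36, 16, 36): truth gives -8; report 6 gives 0 > -8. Violating.
Others report (6, 6, 6): truth gives 0; no alternative beats it.
Others report (6, 6, 10): truth gives 0; no alternative beats it.
(Checking all 64 profiles: 6 have a profitable deviation, 58 do not.)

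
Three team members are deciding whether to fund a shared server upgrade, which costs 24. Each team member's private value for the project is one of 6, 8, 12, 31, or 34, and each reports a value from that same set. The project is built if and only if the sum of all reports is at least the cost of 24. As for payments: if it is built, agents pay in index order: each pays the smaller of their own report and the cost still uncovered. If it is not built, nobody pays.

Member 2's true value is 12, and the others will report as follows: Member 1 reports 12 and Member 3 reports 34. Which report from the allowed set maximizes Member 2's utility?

6

Report 6: project built, pays 6, utility 12 - 6 = 6.
Report 8: project built, pays 8, utility 12 - 8 = 4.
Report 12: project built, pays 12, utility 12 - 12 = 0.
Report 31: project built, pays 12, utility 12 - 12 = 0.
Report 34: project built, pays 12, utility 12 - 12 = 0.
The best choice is 6 with utility 6.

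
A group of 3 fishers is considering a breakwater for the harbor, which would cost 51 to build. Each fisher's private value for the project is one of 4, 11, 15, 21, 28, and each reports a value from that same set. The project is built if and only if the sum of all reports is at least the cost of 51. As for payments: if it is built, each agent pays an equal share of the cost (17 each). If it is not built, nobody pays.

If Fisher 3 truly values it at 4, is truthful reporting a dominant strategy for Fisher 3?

Check each profile of the others' reports and compare truth against every alternative report.
Others report (15, 28): truth gives 0, best alternative gives -13.
Others report (21, 21): truth gives 0, best alternative gives -13.
Others report (28, 15): truth gives 0, best alternative gives -13.
Others report (21, 28): truth gives -13, best alternative gives -13.
Others report (28, 21): truth gives -13, best alternative gives -13.
Others report (28, 28): truth gives -13, best alternative gives -13.
(Remaining 19 profiles checked similarly; truth is weakly best in each.)
In every case the truthful report is at least as good as any alternative, so it is a dominant strategy.

Yes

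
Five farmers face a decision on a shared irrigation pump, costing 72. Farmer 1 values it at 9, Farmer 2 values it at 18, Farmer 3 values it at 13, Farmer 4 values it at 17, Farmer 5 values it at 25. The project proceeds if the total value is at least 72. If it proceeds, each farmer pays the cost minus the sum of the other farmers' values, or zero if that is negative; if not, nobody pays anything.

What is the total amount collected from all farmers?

33

Total value 82 ≥ cost 72, so it is built.
Farmer 1: others sum to 73; max(0, 72 - 73) = 0.
Farmer 2: others sum to 64; max(0, 72 - 64) = 8.
Farmer 3: others sum to 69; max(0, 72 - 69) = 3.
Farmer 4: others sum to 65; max(0, 72 - 65) = 7.
Farmer 5: others sum to 57; max(0, 72 - 57) = 15.
Total collected = 0 + 8 + 3 + 7 + 15 = 33.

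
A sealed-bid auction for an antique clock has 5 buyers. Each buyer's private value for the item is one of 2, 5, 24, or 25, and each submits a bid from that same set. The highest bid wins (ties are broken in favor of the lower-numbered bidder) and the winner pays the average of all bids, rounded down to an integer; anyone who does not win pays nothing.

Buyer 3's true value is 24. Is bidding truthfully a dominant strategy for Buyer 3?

No

Consider the case where Buyer 1 bids 2, Buyer 2 bids 2, Buyer 4 bids 2 and Buyer 5 bids 2.
Truthful bid 24: wins, pays 6, utility 24 - 6 = 18.
Bid 5 instead: wins, pays 2, utility 24 - 2 = 22.
Since 22 > 18, bidding 5 is strictly better here, so truthful bidding is not dominant.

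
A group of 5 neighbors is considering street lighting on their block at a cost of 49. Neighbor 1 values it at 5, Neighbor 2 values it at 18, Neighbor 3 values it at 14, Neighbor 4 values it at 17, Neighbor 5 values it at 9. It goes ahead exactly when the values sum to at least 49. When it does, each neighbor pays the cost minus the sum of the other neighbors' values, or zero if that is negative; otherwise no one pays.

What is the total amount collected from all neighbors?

Total value 63 ≥ cost 49, so it is built.
Neighbor 1: others sum to 58; max(0, 49 - 58) = 0.
Neighbor 2: others sum to 45; max(0, 49 - 45) = 4.
Neighbor 3: others sum to 49; max(0, 49 - 49) = 0.
Neighbor 4: others sum to 46; max(0, 49 - 46) = 3.
Neighbor 5: others sum to 54; max(0, 49 - 54) = 0.
Total collected = 0 + 4 + 0 + 3 + 0 = 7.

7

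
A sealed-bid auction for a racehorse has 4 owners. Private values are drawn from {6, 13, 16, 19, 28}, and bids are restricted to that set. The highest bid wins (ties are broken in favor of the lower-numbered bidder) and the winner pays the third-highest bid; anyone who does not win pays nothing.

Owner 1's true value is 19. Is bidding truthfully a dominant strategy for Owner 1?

Consider the case where Owner 2 bids 6, Owner 3 bids 6 and Owner 4 bids 28.
Truthful bid 19: loses, pays 0, utility 0.
Bid 28 instead: wins, pays 6, utility 19 - 6 = 13.
Since 13 > 0, bidding 28 is strictly better here, so truthful bidding is not dominant.

No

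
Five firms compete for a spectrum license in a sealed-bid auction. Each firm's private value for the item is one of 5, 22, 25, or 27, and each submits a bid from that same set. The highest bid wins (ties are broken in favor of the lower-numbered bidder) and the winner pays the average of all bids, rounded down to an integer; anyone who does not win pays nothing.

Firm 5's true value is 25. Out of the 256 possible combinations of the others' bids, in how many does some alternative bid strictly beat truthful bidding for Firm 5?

65

Others bid (5, 5, 5, 5): truth gives 16; bid 22 gives 17 > 16. Violating.
Others bid (5, 5, 5, 25): truth gives 0; bid 27 gives 12 > 0. Violating.
Others bid (5, 5, 22, 25): truth gives 0; bid 27 gives 9 > 0. Violating.
Others bid (5, 5, 25, 5): truth gives 0; bid 27 gives 12 > 0. Violating.
Others bid (5, 5, 5, 22): truth gives 13; no alternative beats it.
Others bid (5, 5, 5, 27): truth gives 0; no alternative beats it.
(Checking all 256 profiles: 65 have a profitable deviation, 191 do not.)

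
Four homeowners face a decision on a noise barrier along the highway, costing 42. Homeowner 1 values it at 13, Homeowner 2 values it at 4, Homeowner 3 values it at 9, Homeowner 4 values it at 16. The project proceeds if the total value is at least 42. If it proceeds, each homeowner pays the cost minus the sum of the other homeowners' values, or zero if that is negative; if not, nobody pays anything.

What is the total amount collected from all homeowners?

Total value 42 ≥ cost 42, so it is built.
Homeowner 1: others sum to 29; max(0, 42 - 29) = 13.
Homeowner 2: others sum to 38; max(0, 42 - 38) = 4.
Homeowner 3: others sum to 33; max(0, 42 - 33) = 9.
Homeowner 4: others sum to 26; max(0, 42 - 26) = 16.
Total collected = 13 + 4 + 9 + 16 = 42.

42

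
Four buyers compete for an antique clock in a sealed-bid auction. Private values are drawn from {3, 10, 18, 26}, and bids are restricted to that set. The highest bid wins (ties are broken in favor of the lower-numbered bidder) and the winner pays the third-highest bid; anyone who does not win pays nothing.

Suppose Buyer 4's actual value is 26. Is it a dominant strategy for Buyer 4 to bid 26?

Yes

Check each profile of the others' bids and compare truth against every alternative bid.
Others bid (3, 3, 18): truth gives 23, best alternative gives 0.
Others bid (3, 18, 3): truth gives 23, best alternative gives 0.
Others bid (18, 3, 3): truth gives 23, best alternative gives 0.
Others bid (3, 10, 18): truth gives 16, best alternative gives 0.
Others bid (3, 18, 10): truth gives 16, best alternative gives 0.
Others bid (10, 3, 18): truth gives 16, best alternative gives 0.
(Remaining 58 profiles checked similarly; truth is weakly best in each.)
In every case the truthful bid is at least as good as any alternative, so it is a dominant strategy.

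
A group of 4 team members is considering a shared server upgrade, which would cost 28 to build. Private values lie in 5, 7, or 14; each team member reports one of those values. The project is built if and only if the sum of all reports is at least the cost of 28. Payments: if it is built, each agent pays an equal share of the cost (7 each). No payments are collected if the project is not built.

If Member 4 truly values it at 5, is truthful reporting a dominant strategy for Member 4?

Yes

Check each profile of the others' reports and compare truth against every alternative report.
Others report (7, 7, 7): truth gives 0, best alternative gives -2.
Others report (5, 5, 14): truth gives -2, best alternative gives -2.
Others report (5, 7, 14): truth gives -2, best alternative gives -2.
Others report (5, 14, 5): truth gives -2, best alternative gives -2.
Others report (5, 14, 7): truth gives -2, best alternative gives -2.
Others report (5, 14, 14): truth gives -2, best alternative gives -2.
(Remaining 21 profiles checked similarly; truth is weakly best in each.)
In every case the truthful report is at least as good as any alternative, so it is a dominant strategy.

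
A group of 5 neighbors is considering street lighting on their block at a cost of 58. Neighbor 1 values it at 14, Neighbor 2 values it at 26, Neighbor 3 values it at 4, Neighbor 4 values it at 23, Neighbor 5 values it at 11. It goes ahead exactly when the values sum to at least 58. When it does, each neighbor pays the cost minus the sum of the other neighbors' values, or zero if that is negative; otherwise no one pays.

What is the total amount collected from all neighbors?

9

Total value 78 ≥ cost 58, so it is built.
Neighbor 1: others sum to 64; max(0, 58 - 64) = 0.
Neighbor 2: others sum to 52; max(0, 58 - 52) = 6.
Neighbor 3: others sum to 74; max(0, 58 - 74) = 0.
Neighbor 4: others sum to 55; max(0, 58 - 55) = 3.
Neighbor 5: others sum to 67; max(0, 58 - 67) = 0.
Total collected = 0 + 6 + 0 + 3 + 0 = 9.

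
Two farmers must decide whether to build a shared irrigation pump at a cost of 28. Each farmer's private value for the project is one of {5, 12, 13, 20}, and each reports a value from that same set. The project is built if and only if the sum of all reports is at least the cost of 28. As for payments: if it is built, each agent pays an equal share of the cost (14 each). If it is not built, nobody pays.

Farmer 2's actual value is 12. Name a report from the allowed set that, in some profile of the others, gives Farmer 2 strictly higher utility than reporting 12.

Suppose Farmer 1 reports 20.
Report 12: project built, pays 14, utility 12 - 14 = -2.
Report 5: project not built, utility 0.
So reporting 5 beats truth here (0 > -2).

5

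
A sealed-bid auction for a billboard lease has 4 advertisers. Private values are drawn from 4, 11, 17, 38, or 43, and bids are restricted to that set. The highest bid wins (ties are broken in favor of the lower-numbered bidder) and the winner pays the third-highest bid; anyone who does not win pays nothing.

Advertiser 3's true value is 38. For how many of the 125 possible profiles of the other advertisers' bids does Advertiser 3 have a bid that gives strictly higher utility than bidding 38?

Others bid (4, 4, 43): truth gives 0; bid 43 gives 34 > 0. Violating.
Others bid (4, 11, 43): truth gives 0; bid 43 gives 27 > 0. Violating.
Others bid (4, 17, 43): truth gives 0; bid 43 gives 21 > 0. Violating.
Others bid (4, 38, 4): truth gives 0; bid 43 gives 34 > 0. Violating.
Others bid (4, 4, 4): truth gives 34; no alternative beats it.
Others bid (4, 4, 11): truth gives 34; no alternative beats it.
(Checking all 125 profiles: 27 have a profitable deviation, 98 do not.)

27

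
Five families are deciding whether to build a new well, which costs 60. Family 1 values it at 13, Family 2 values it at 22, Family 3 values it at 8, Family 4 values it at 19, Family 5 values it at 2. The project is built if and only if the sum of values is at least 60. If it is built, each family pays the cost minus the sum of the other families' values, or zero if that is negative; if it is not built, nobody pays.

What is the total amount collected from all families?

Total value 64 ≥ cost 60, so it is built.
Family 1: others sum to 51; max(0, 60 - 51) = 9.
Family 2: others sum to 42; max(0, 60 - 42) = 18.
Family 3: others sum to 56; max(0, 60 - 56) = 4.
Family 4: others sum to 45; max(0, 60 - 45) = 15.
Family 5: others sum to 62; max(0, 60 - 62) = 0.
Total collected = 9 + 18 + 4 + 15 + 0 = 46.

46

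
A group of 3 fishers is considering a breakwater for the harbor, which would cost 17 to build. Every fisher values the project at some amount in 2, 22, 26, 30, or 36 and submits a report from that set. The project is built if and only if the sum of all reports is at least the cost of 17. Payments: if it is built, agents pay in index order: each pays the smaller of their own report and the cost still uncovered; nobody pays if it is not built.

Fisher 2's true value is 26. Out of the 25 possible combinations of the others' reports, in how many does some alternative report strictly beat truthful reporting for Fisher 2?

Others report (2, 22): truth gives 11; report 2 gives 24 > 11. Violating.
Others report (2, 26): truth gives 11; report 2 gives 24 > 11. Violating.
Others report (2, 30): truth gives 11; report 2 gives 24 > 11. Violating.
Others report (2, 36): truth gives 11; report 2 gives 24 > 11. Violating.
Others report (2, 2): truth gives 11; no alternative beats it.
Others report (22, 2): truth gives 26; no alternative beats it.
(Checking all 25 profiles: 4 have a profitable deviation, 21 do not.)

4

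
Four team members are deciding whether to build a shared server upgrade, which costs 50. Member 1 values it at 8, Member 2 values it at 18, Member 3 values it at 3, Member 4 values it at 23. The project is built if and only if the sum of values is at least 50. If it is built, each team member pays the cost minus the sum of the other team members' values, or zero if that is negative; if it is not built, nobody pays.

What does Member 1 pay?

6

Total value 52 ≥ cost 50, so the project is built.
The other team members' values sum to 44.
Cost minus that sum is 50 - 44 = 6.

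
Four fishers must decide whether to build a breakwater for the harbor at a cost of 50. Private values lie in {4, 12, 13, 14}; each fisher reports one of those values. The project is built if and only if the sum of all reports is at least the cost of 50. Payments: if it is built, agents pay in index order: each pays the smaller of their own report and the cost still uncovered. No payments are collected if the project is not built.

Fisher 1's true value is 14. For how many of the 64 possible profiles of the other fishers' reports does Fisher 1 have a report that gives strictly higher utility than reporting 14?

26

Others report (12, 12, 13): truth gives 0; report 13 gives 1 > 0. Violating.
Others report (12, 12, 14): truth gives 0; report 12 gives 2 > 0. Violating.
Others report (12, 13, 12): truth gives 0; report 13 gives 1 > 0. Violating.
Others report (12, 13, 13): truth gives 0; report 12 gives 2 > 0. Violating.
Others report (4, 4, 4): truth gives 0; no alternative beats it.
Others report (4, 4, 12): truth gives 0; no alternative beats it.
(Checking all 64 profiles: 26 have a profitable deviation, 38 do not.)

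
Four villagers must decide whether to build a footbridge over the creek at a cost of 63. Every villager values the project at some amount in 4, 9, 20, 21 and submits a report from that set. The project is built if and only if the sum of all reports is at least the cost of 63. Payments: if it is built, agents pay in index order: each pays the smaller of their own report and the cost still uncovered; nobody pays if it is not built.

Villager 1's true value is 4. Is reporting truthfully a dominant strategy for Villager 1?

Check each profile of the others' reports and compare truth against every alternative report.
Others report (20, 20, 20): truth gives 0, best alternative gives -5.
Others report (20, 20, 21): truth gives 0, best alternative gives -5.
Others report (20, 21, 20): truth gives 0, best alternative gives -5.
Others report (20, 21, 21): truth gives 0, best alternative gives -5.
Others report (21, 20, 20): truth gives 0, best alternative gives -5.
Others report (21, 20, 21): truth gives 0, best alternative gives -5.
(Remaining 58 profiles checked similarly; truth is weakly best in each.)
In every case the truthful report is at least as good as any alternative, so it is a dominant strategy.

Yes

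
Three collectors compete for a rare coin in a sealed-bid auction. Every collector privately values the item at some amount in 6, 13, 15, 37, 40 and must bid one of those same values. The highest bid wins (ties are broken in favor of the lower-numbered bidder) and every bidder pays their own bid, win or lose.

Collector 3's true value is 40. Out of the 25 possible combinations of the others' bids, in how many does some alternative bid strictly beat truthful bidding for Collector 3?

Others bid (6, 6): truth gives 0; bid 13 gives 27 > 0. Violating.
Others bid (6, 13): truth gives 0; bid 15 gives 25 > 0. Violating.
Others bid (6, 15): truth gives 0; bid 37 gives 3 > 0. Violating.
Others bid (6, 40): truth gives -40; bid 6 gives -6 > -40. Violating.
Others bid (6, 37): truth gives 0; no alternative beats it.
Others bid (13, 37): truth gives 0; no alternative beats it.
(Checking all 25 profiles: 18 have a profitable deviation, 7 do not.)

18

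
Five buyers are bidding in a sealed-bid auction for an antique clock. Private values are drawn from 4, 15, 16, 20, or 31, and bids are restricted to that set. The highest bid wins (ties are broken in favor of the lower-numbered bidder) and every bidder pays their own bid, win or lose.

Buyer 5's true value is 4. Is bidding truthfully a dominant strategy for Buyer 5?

Yes

Check each profile of the others' bids and compare truth against every alternative bid.
Others bid (4, 4, 4, 16): truth gives -4, best alternative gives -15.
Others bid (4, 4, 4, 20): truth gives -4, best alternative gives -15.
Others bid (4, 4, 4, 31): truth gives -4, best alternative gives -15.
Others bid (4, 4, 15, 16): truth gives -4, best alternative gives -15.
Others bid (4, 4, 15, 20): truth gives -4, best alternative gives -15.
Others bid (4, 4, 15, 31): truth gives -4, best alternative gives -15.
(Remaining 619 profiles checked similarly; truth is weakly best in each.)
In every case the truthful bid is at least as good as any alternative, so it is a dominant strategy.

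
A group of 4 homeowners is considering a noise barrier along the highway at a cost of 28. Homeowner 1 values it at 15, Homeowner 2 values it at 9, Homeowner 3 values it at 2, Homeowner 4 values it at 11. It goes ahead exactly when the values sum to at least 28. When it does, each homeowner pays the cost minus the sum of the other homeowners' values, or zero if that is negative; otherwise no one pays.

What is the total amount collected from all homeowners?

8

Total value 37 ≥ cost 28, so it is built.
Homeowner 1: others sum to 22; max(0, 28 - 22) = 6.
Homeowner 2: others sum to 28; max(0, 28 - 28) = 0.
Homeowner 3: others sum to 35; max(0, 28 - 35) = 0.
Homeowner 4: others sum to 26; max(0, 28 - 26) = 2.
Total collected = 6 + 0 + 0 + 2 = 8.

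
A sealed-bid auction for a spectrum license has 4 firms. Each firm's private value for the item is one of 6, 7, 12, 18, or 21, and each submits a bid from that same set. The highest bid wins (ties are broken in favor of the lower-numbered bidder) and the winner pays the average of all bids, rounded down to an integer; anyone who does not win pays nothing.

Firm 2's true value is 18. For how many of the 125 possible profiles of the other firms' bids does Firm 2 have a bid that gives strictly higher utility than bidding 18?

61

Others bid (6, 6, 6): truth gives 9; bid 7 gives 12 > 9. Violating.
Others bid (6, 6, 7): truth gives 9; bid 7 gives 12 > 9. Violating.
Others bid (6, 6, 12): truth gives 8; bid 12 gives 9 > 8. Violating.
Others bid (6, 6, 21): truth gives 0; bid 21 gives 5 > 0. Violating.
Others bid (6, 6, 18): truth gives 6; no alternative beats it.
Others bid (6, 7, 18): truth gives 6; no alternative beats it.
(Checking all 125 profiles: 61 have a profitable deviation, 64 do not.)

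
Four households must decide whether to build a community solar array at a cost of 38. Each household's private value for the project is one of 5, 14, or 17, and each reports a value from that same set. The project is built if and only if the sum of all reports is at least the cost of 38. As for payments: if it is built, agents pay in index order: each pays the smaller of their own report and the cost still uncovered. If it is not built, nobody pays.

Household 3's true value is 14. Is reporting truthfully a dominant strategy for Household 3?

Consider the case where Household 1 reports 5, Household 2 reports 14 and Household 4 reports 14.
Truthful report 14: project built, pays 14, utility 14 - 14 = 0.
Report 5 instead: project built, pays 5, utility 14 - 5 = 9.
Since 9 > 0, reporting 5 is strictly better here, so truthful reporting is not dominant.

No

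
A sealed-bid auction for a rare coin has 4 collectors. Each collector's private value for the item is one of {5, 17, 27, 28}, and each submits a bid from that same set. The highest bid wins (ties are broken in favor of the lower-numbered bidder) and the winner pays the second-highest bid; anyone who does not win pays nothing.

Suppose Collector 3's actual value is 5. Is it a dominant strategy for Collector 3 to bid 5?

Check each profile of the others' bids and compare truth against every alternative bid.
Others bid (5, 5, 17): truth gives 0, best alternative gives -12.
Others bid (5, 5, 5): truth gives 0, best alternative gives 0.
Others bid (5, 5, 27): truth gives 0, best alternative gives 0.
Others bid (5, 5, 28): truth gives 0, best alternative gives 0.
Others bid (5, 17, 5): truth gives 0, best alternative gives 0.
Others bid (5, 17, 17): truth gives 0, best alternative gives 0.
(Remaining 58 profiles checked similarly; truth is weakly best in each.)
In every case the truthful bid is at least as good as any alternative, so it is a dominant strategy.

Yes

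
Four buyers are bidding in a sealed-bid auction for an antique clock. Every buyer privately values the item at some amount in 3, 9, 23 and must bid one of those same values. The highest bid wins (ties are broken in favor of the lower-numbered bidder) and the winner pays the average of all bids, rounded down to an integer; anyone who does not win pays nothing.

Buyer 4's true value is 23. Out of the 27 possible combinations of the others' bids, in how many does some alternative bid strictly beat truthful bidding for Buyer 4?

Others bid (3, 3, 3): truth gives 15; bid 9 gives 19 > 15. Violating.
Others bid (3, 3, 9): truth gives 14; no alternative beats it.
Others bid (3, 3, 23): truth gives 0; no alternative beats it.
(Checking all 27 profiles: 1 has a profitable deviation, 26 do not.)

1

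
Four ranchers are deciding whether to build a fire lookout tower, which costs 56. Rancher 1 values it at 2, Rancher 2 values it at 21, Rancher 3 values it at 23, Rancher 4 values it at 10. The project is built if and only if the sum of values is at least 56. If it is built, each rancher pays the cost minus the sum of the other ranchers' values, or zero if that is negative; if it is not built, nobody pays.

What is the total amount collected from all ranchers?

56

Total value 56 ≥ cost 56, so it is built.
Rancher 1: others sum to 54; max(0, 56 - 54) = 2.
Rancher 2: others sum to 35; max(0, 56 - 35) = 21.
Rancher 3: others sum to 33; max(0, 56 - 33) = 23.
Rancher 4: others sum to 46; max(0, 56 - 46) = 10.
Total collected = 2 + 21 + 23 + 10 = 56.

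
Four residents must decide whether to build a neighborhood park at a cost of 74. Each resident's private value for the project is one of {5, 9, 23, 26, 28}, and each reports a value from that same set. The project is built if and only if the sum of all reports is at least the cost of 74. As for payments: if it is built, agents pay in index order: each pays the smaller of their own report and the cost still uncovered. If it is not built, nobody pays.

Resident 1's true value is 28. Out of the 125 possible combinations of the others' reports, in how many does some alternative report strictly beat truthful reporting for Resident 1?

81

Others report (5, 23, 23): truth gives 0; report 23 gives 5 > 0. Violating.
Others report (5, 23, 26): truth gives 0; report 23 gives 5 > 0. Violating.
Others report (5, 23, 28): truth gives 0; report 23 gives 5 > 0. Violating.
Others report (5, 26, 23): truth gives 0; report 23 gives 5 > 0. Violating.
Others report (5, 5, 5): truth gives 0; no alternative beats it.
Others report (5, 5, 9): truth gives 0; no alternative beats it.
(Checking all 125 profiles: 81 have a profitable deviation, 44 do not.)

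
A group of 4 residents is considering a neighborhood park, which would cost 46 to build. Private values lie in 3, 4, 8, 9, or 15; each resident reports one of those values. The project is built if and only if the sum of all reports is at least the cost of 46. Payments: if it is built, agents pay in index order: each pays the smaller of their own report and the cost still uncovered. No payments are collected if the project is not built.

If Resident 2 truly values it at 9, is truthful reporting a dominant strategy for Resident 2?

No

Consider the case where Resident 1 reports 8, Resident 3 reports 15 and Resident 4 reports 15.
Truthful report 9: project built, pays 9, utility 9 - 9 = 0.
Report 8 instead: project built, pays 8, utility 9 - 8 = 1.
Since 1 > 0, reporting 8 is strictly better here, so truthful reporting is not dominant.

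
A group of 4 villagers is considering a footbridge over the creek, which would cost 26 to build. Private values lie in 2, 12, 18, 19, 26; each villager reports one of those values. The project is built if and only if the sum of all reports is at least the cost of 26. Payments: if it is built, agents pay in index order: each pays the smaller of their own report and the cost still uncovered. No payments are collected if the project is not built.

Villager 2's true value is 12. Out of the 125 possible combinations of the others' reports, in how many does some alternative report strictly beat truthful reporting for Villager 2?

90

Others report (2, 2, 26): truth gives 0; report 2 gives 10 > 0. Violating.
Others report (2, 12, 12): truth gives 0; report 2 gives 10 > 0. Violating.
Others report (2, 12, 18): truth gives 0; report 2 gives 10 > 0. Violating.
Others report (2, 12, 19): truth gives 0; report 2 gives 10 > 0. Violating.
Others report (2, 2, 2): truth gives 0; no alternative beats it.
Others report (2, 2, 12): truth gives 0; no alternative beats it.
(Checking all 125 profiles: 90 have a profitable deviation, 35 do not.)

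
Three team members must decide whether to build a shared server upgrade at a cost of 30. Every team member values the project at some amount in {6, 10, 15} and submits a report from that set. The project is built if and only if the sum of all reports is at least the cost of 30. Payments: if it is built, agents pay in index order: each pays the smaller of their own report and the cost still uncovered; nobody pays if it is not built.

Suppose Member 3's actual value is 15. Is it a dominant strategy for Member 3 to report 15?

Check each profile of the others' reports and compare truth against every alternative report.
Others report (6, 10): truth gives 1, best alternative gives 0.
Others report (10, 6): truth gives 1, best alternative gives 0.
Others report (15, 15): truth gives 15, best alternative gives 15.
Others report (10, 15): truth gives 10, best alternative gives 10.
Others report (15, 10): truth gives 10, best alternative gives 10.
Others report (6, 15): truth gives 6, best alternative gives 6.
(Remaining 3 profiles checked similarly; truth is weakly best in each.)
In every case the truthful report is at least as good as any alternative, so it is a dominant strategy.

Yes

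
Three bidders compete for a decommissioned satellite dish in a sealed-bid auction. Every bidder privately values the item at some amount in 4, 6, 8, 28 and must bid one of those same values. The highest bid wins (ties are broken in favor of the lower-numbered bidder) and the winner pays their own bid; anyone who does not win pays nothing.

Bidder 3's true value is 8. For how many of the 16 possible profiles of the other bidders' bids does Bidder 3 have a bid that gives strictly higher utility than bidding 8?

1

Others bid (4, 4): truth gives 0; bid 6 gives 2 > 0. Violating.
Others bid (4, 6): truth gives 0; no alternative beats it.
Others bid (4, 8): truth gives 0; no alternative beats it.
(Checking all 16 profiles: 1 has a profitable deviation, 15 do not.)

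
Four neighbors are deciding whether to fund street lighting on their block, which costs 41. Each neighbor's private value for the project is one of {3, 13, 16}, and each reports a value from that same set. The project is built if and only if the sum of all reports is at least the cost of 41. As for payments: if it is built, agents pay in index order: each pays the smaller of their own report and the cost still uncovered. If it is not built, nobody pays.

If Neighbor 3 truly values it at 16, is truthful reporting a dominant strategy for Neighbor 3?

No

Consider the case where Neighbor 1 reports 3, Neighbor 2 reports 13 and Neighbor 4 reports 13.
Truthful report 16: project built, pays 16, utility 16 - 16 = 0.
Report 13 instead: project built, pays 13, utility 16 - 13 = 3.
Since 3 > 0, reporting 13 is strictly better here, so truthful reporting is not dominant.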